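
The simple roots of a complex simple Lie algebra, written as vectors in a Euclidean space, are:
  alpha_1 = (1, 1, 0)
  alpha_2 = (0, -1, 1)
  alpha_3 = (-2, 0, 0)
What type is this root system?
C3

Compute the Cartan integers a_ij = 2(alpha_i, alpha_j)/(alpha_j, alpha_j); the resulting 3x3 Cartan matrix is
[[2, -1, -1], [-1, 2, 0], [-2, 0, 2]].
The roots have two lengths (squared-length ratio 2:1); the short ones are alpha_{1,2}. The associated Dynkin diagram is a chain of 3 nodes with a double edge at one end; the terminal node there is the unique long simple root (C_3), so the type is C_3 (the algebra sp(6)).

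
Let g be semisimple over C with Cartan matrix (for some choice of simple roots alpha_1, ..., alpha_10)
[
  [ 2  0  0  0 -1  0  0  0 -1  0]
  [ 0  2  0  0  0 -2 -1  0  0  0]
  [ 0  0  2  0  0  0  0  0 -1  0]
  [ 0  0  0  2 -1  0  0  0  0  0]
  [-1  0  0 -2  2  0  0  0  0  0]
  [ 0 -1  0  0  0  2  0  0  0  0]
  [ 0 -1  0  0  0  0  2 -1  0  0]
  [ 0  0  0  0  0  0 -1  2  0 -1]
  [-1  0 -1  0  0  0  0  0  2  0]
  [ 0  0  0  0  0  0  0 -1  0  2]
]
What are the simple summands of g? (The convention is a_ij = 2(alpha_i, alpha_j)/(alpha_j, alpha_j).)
The diagram associated to this matrix has two connected components: the simple roots {alpha_1, alpha_3, alpha_4, alpha_5, alpha_9} form a chain of 5 nodes with a double edge at one end; the terminal node there is the unique short simple root (B_5), and {alpha_2, alpha_6, alpha_7, alpha_8, alpha_10} form a chain of 5 nodes with a double edge at one end; the terminal node there is the unique short simple root (B_5). A semisimple Lie algebra decomposes uniquely as the direct sum of simple ideals, one per connected component of its Dynkin diagram, so g ≅ B_5 ⊕ B_5 (dimension 55 + 55 = 110).

type B_5 ⊕ type B_5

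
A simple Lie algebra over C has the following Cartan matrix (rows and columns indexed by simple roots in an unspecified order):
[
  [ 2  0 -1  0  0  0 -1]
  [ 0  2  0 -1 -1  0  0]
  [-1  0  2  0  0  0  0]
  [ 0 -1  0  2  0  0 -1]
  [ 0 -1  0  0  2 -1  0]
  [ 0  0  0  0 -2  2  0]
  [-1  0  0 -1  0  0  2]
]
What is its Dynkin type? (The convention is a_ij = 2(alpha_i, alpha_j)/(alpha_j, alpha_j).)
C_7 (sp(14))

The matrix has rank 7 with 2's on the diagonal. Reading the off-diagonal entries as Dynkin edges (a single edge where a_ij = a_ji = -1; a double or triple edge where a_ij * a_ji = 2 or 3), the diagram is a chain of 7 nodes with a double edge at one end; the terminal node there is the unique long simple root (C_7). One simple-root ordering that puts it in standard form is (alpha_3, alpha_1, alpha_7, alpha_4, alpha_2, alpha_5, alpha_6). So the algebra is type C_7, i.e. sp(14).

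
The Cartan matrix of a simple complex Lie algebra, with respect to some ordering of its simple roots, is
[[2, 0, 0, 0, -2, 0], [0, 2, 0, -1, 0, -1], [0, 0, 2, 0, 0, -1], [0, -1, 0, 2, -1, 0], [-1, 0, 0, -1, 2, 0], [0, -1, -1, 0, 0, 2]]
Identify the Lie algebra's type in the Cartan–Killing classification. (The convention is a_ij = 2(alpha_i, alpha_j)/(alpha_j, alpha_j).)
The matrix has rank 6 with 2's on the diagonal. Reading the off-diagonal entries as Dynkin edges (a single edge where a_ij = a_ji = -1; a double or triple edge where a_ij * a_ji = 2 or 3), the diagram is a chain of 6 nodes with a double edge at one end; the terminal node there is the unique long simple root (C_6). One simple-root ordering that puts it in standard form is (alpha_3, alpha_6, alpha_2, alpha_4, alpha_5, alpha_1). So the algebra is type C_6, i.e. sp(12).

type C_6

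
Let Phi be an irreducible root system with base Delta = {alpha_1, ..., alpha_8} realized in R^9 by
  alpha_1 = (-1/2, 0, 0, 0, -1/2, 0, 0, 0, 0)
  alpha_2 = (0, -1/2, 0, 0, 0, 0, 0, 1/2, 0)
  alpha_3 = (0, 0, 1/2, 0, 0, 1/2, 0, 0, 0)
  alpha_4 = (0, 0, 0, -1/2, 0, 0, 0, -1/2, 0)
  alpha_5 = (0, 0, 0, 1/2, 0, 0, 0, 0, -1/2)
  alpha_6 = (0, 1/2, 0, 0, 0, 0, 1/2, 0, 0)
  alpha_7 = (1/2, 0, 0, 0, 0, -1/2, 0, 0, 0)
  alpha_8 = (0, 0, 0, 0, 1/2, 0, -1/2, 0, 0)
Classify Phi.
type A_8

Compute the Cartan integers a_ij = 2(alpha_i, alpha_j)/(alpha_j, alpha_j); the resulting 8x8 Cartan matrix is
[[2, 0, 0, 0, 0, 0, -1, -1], [0, 2, 0, -1, 0, -1, 0, 0], [0, 0, 2, 0, 0, 0, -1, 0], [0, -1, 0, 2, -1, 0, 0, 0], [0, 0, 0, -1, 2, 0, 0, 0], [0, -1, 0, 0, 0, 2, 0, -1], [-1, 0, -1, 0, 0, 0, 2, 0], [-1, 0, 0, 0, 0, -1, 0, 2]].
All simple roots have the same length, so the diagram is simply laced. The associated Dynkin diagram is a chain of 8 nodes with single edges (A_8), so the type is A_8 (the algebra sl(9)).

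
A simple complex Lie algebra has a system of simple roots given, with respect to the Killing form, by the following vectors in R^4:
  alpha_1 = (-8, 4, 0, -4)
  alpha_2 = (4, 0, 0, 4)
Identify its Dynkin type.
Compute the Cartan integers a_ij = 2(alpha_i, alpha_j)/(alpha_j, alpha_j); the resulting 2x2 Cartan matrix is
[[2, -3], [-1, 2]].
The roots have two lengths (squared-length ratio 3:1); the short ones are alpha_{2}. The associated Dynkin diagram is two nodes joined by a triple edge (G_2), so the type is G_2.

type G_2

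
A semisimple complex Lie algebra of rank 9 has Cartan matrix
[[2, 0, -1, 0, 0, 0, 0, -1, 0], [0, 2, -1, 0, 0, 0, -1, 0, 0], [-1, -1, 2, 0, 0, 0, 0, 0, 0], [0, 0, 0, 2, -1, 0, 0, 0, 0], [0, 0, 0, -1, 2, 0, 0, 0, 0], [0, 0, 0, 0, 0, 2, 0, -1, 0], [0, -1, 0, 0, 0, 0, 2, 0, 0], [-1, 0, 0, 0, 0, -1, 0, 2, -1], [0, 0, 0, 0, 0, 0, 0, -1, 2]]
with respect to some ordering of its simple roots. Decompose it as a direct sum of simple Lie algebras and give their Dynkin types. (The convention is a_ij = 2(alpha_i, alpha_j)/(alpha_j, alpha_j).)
The diagram associated to this matrix has two connected components: the simple roots {alpha_4, alpha_5} form a chain of 2 nodes with single edges (A_2), and {alpha_1, alpha_2, alpha_3, alpha_6, alpha_7, alpha_8, alpha_9} form a chain of 5 nodes with a fork of two nodes at one end (D_7). A semisimple Lie algebra decomposes uniquely as the direct sum of simple ideals, one per connected component of its Dynkin diagram, so g ≅ A_2 ⊕ D_7 (dimension 8 + 91 = 99).

A2 ⊕ D7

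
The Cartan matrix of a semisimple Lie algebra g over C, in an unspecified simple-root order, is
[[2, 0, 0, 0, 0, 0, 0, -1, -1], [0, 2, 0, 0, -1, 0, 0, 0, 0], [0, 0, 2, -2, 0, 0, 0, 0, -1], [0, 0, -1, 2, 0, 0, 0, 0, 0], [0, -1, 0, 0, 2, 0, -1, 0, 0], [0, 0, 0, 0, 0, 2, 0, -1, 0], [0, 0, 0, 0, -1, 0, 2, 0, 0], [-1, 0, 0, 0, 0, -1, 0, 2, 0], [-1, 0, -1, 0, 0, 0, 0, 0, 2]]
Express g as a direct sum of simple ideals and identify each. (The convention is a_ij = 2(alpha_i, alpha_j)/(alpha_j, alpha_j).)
The diagram associated to this matrix has two connected components: the simple roots {alpha_2, alpha_5, alpha_7} form a chain of 3 nodes with single edges (A_3), and {alpha_1, alpha_3, alpha_4, alpha_6, alpha_8, alpha_9} form a chain of 6 nodes with a double edge at one end; the terminal node there is the unique short simple root (B_6). A semisimple Lie algebra decomposes uniquely as the direct sum of simple ideals, one per connected component of its Dynkin diagram, so g ≅ A_3 ⊕ B_6 (dimension 15 + 78 = 93).

A3 ⊕ B6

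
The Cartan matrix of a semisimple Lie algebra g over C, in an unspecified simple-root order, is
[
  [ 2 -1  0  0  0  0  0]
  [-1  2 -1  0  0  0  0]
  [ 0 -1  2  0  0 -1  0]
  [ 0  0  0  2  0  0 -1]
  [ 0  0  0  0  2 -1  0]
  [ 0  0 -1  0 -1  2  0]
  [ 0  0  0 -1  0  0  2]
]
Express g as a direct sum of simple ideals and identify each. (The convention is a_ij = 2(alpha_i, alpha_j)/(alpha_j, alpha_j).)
The diagram associated to this matrix has two connected components: the simple roots {alpha_4, alpha_7} form a chain of 2 nodes with single edges (A_2), and {alpha_1, alpha_2, alpha_3, alpha_5, alpha_6} form a chain of 5 nodes with single edges (A_5). A semisimple Lie algebra decomposes uniquely as the direct sum of simple ideals, one per connected component of its Dynkin diagram, so g ≅ A_2 ⊕ A_5 (dimension 8 + 35 = 43).

A_2 (sl(3)) + A_5 (sl(6))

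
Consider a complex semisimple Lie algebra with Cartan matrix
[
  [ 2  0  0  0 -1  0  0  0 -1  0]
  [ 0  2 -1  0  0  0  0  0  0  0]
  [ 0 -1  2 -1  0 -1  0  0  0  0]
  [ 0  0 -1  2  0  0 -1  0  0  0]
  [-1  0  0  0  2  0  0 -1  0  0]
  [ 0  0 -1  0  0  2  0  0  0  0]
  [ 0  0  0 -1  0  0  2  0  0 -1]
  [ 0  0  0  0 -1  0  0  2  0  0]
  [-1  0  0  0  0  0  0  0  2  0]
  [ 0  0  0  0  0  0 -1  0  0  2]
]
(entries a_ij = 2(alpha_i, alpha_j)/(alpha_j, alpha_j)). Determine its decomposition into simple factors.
The diagram associated to this matrix has two connected components: the simple roots {alpha_1, alpha_5, alpha_8, alpha_9} form a chain of 4 nodes with single edges (A_4), and {alpha_2, alpha_3, alpha_4, alpha_6, alpha_7, alpha_10} form a chain of 4 nodes with a fork of two nodes at one end (D_6). A semisimple Lie algebra decomposes uniquely as the direct sum of simple ideals, one per connected component of its Dynkin diagram, so g ≅ A_4 ⊕ D_6 (dimension 24 + 66 = 90).

type A_4 ⊕ type D_6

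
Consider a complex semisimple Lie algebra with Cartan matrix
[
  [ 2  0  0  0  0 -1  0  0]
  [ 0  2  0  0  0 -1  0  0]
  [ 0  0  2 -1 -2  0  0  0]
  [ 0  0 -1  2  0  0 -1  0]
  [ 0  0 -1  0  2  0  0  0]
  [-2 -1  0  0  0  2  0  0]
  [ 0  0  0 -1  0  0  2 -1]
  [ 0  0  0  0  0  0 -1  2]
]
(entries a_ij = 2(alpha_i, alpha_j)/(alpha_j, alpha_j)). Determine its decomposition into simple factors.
B3 ⊕ B5

The diagram associated to this matrix has two connected components: the simple roots {alpha_1, alpha_2, alpha_6} form a chain of 3 nodes with a double edge at one end; the terminal node there is the unique short simple root (B_3), and {alpha_3, alpha_4, alpha_5, alpha_7, alpha_8} form a chain of 5 nodes with a double edge at one end; the terminal node there is the unique short simple root (B_5). A semisimple Lie algebra decomposes uniquely as the direct sum of simple ideals, one per connected component of its Dynkin diagram, so g ≅ B_3 ⊕ B_5 (dimension 21 + 55 = 76).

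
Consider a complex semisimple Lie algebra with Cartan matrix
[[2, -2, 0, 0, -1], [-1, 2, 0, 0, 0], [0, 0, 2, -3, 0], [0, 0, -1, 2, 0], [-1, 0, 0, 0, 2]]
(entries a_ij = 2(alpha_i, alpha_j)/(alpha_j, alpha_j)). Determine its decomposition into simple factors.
B_3 (so(7)) ⊕ G_2

The diagram associated to this matrix has two connected components: the simple roots {alpha_1, alpha_2, alpha_5} form a chain of 3 nodes with a double edge at one end; the terminal node there is the unique short simple root (B_3), and {alpha_3, alpha_4} form two nodes joined by a triple edge (G_2). A semisimple Lie algebra decomposes uniquely as the direct sum of simple ideals, one per connected component of its Dynkin diagram, so g ≅ B_3 ⊕ G_2 (dimension 21 + 14 = 35).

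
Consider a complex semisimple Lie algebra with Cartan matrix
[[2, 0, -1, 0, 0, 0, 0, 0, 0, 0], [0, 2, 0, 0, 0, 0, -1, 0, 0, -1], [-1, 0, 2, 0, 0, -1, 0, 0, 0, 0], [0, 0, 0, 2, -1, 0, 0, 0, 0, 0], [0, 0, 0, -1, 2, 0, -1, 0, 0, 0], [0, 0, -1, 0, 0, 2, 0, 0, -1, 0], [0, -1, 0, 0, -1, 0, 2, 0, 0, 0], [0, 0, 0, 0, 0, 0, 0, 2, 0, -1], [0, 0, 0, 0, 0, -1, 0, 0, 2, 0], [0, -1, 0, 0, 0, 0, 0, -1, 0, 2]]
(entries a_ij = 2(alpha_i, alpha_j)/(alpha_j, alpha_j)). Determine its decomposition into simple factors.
A_4 ⊕ A_6

The diagram associated to this matrix has two connected components: the simple roots {alpha_1, alpha_3, alpha_6, alpha_9} form a chain of 4 nodes with single edges (A_4), and {alpha_2, alpha_4, alpha_5, alpha_7, alpha_8, alpha_10} form a chain of 6 nodes with single edges (A_6). A semisimple Lie algebra decomposes uniquely as the direct sum of simple ideals, one per connected component of its Dynkin diagram, so g ≅ A_4 ⊕ A_6 (dimension 24 + 48 = 72).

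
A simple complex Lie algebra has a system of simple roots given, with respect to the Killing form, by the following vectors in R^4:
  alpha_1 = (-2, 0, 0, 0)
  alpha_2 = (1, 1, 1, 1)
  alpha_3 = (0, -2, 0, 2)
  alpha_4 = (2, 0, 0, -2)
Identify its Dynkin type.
Compute the Cartan integers a_ij = 2(alpha_i, alpha_j)/(alpha_j, alpha_j); the resulting 4x4 Cartan matrix is
[[2, -1, 0, -1], [-1, 2, 0, 0], [0, 0, 2, -1], [-2, 0, -1, 2]].
The roots have two lengths (squared-length ratio 2:1); the short ones are alpha_{1,2}. The associated Dynkin diagram is a chain of 4 nodes with a double edge between the middle two (F_4), so the type is F_4.

F4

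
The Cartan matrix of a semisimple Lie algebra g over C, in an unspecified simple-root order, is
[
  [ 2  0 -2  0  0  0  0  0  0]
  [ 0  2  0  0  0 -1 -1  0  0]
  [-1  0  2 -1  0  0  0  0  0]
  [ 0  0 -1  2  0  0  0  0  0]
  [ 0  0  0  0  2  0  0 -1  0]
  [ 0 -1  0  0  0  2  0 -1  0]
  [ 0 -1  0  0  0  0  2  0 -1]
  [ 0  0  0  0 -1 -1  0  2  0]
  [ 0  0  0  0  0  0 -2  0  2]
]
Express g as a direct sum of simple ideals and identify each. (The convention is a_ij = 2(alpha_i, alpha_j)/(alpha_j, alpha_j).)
C_3 ⊕ C_6

The diagram associated to this matrix has two connected components: the simple roots {alpha_1, alpha_3, alpha_4} form a chain of 3 nodes with a double edge at one end; the terminal node there is the unique long simple root (C_3), and {alpha_2, alpha_5, alpha_6, alpha_7, alpha_8, alpha_9} form a chain of 6 nodes with a double edge at one end; the terminal node there is the unique long simple root (C_6). A semisimple Lie algebra decomposes uniquely as the direct sum of simple ideals, one per connected component of its Dynkin diagram, so g ≅ C_3 ⊕ C_6 (dimension 21 + 78 = 99).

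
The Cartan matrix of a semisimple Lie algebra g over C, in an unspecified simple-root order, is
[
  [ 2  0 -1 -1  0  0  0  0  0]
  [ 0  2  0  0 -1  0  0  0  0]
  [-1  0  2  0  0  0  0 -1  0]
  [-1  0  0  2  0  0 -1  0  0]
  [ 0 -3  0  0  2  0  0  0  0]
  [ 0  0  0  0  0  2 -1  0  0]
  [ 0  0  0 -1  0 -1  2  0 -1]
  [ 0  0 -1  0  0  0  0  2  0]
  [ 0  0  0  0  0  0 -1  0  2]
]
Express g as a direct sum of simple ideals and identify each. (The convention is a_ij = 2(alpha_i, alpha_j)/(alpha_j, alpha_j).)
The diagram associated to this matrix has two connected components: the simple roots {alpha_1, alpha_3, alpha_4, alpha_6, alpha_7, alpha_8, alpha_9} form a chain of 5 nodes with a fork of two nodes at one end (D_7), and {alpha_2, alpha_5} form two nodes joined by a triple edge (G_2). A semisimple Lie algebra decomposes uniquely as the direct sum of simple ideals, one per connected component of its Dynkin diagram, so g ≅ D_7 ⊕ G_2 (dimension 91 + 14 = 105).

D_7 ⊕ G_2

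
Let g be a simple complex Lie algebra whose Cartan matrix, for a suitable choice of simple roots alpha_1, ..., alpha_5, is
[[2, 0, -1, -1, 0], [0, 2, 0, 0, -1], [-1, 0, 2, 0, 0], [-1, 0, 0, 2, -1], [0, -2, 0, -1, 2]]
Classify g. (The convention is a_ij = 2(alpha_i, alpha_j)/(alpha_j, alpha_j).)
The matrix has rank 5 with 2's on the diagonal. Reading the off-diagonal entries as Dynkin edges (a single edge where a_ij = a_ji = -1; a double or triple edge where a_ij * a_ji = 2 or 3), the diagram is a chain of 5 nodes with a double edge at one end; the terminal node there is the unique short simple root (B_5). One simple-root ordering that puts it in standard form is (alpha_3, alpha_1, alpha_4, alpha_5, alpha_2). So the algebra is type B_5, i.e. so(11).

B_5 (so(11))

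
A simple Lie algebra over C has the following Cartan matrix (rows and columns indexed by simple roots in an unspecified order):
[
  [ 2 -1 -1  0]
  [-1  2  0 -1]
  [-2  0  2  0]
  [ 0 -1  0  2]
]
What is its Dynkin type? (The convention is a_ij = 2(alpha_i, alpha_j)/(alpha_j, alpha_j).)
type C_4

The matrix has rank 4 with 2's on the diagonal. Reading the off-diagonal entries as Dynkin edges (a single edge where a_ij = a_ji = -1; a double or triple edge where a_ij * a_ji = 2 or 3), the diagram is a chain of 4 nodes with a double edge at one end; the terminal node there is the unique long simple root (C_4). One simple-root ordering that puts it in standard form is (alpha_4, alpha_2, alpha_1, alpha_3). So the algebra is type C_4, i.e. sp(8).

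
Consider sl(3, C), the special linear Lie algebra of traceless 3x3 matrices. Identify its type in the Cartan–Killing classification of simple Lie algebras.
A_2

This is sl(3), which has dimension 3^2 - 1 = 8 and rank 3 - 1 = 2 (a Cartan subalgebra is the diagonal traceless matrices). In the classification of classical Lie algebras, the special linear algebra sl(n+1) has type A_n; here n = 2, so the Dynkin diagram is a chain of 2 nodes with single edges (A_2). Hence the type is A_2.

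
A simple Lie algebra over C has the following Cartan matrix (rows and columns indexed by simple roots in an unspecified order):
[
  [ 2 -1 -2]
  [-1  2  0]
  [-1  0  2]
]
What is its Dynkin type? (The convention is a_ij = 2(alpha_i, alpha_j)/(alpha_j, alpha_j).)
The matrix has rank 3 with 2's on the diagonal. Reading the off-diagonal entries as Dynkin edges (a single edge where a_ij = a_ji = -1; a double or triple edge where a_ij * a_ji = 2 or 3), the diagram is a chain of 3 nodes with a double edge at one end; the terminal node there is the unique short simple root (B_3). One simple-root ordering that puts it in standard form is (alpha_2, alpha_1, alpha_3). So the algebra is type B_3, i.e. so(7).

B3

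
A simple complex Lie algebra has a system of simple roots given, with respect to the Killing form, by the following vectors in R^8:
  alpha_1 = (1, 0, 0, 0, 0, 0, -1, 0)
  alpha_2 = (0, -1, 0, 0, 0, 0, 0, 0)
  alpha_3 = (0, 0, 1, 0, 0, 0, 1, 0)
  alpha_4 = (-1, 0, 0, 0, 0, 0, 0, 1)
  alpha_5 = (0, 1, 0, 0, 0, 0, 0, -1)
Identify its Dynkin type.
B_5

Compute the Cartan integers a_ij = 2(alpha_i, alpha_j)/(alpha_j, alpha_j); the resulting 5x5 Cartan matrix is
[[2, 0, -1, -1, 0], [0, 2, 0, 0, -1], [-1, 0, 2, 0, 0], [-1, 0, 0, 2, -1], [0, -2, 0, -1, 2]].
The roots have two lengths (squared-length ratio 2:1); the short ones are alpha_{2}. The associated Dynkin diagram is a chain of 5 nodes with a double edge at one end; the terminal node there is the unique short simple root (B_5), so the type is B_5 (the algebra so(11)).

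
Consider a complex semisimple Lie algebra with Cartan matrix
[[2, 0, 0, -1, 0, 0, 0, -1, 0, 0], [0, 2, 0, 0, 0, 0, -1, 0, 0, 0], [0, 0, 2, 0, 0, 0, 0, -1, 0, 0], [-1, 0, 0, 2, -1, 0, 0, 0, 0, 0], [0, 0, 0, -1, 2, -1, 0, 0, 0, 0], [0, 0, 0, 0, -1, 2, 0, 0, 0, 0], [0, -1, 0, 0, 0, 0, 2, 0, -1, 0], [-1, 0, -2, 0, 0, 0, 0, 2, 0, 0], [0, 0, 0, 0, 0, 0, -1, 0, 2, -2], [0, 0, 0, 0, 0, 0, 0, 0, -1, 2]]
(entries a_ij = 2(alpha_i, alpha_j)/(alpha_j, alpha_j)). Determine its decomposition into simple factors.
B4 + B6

The diagram associated to this matrix has two connected components: the simple roots {alpha_2, alpha_7, alpha_9, alpha_10} form a chain of 4 nodes with a double edge at one end; the terminal node there is the unique short simple root (B_4), and {alpha_1, alpha_3, alpha_4, alpha_5, alpha_6, alpha_8} form a chain of 6 nodes with a double edge at one end; the terminal node there is the unique short simple root (B_6). A semisimple Lie algebra decomposes uniquely as the direct sum of simple ideals, one per connected component of its Dynkin diagram, so g ≅ B_4 ⊕ B_6 (dimension 36 + 78 = 114).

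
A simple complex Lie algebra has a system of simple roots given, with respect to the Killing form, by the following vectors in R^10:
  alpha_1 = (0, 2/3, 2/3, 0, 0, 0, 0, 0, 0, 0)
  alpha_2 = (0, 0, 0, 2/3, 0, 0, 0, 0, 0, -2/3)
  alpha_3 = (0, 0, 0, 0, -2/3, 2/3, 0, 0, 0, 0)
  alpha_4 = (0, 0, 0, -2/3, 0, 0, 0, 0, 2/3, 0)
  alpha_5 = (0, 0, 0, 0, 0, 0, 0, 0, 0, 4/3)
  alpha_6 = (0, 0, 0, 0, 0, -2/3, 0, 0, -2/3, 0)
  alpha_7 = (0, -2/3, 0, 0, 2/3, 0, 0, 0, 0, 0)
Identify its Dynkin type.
C_7 (sp(14))

Compute the Cartan integers a_ij = 2(alpha_i, alpha_j)/(alpha_j, alpha_j); the resulting 7x7 Cartan matrix is
[[2, 0, 0, 0, 0, 0, -1], [0, 2, 0, -1, -1, 0, 0], [0, 0, 2, 0, 0, -1, -1], [0, -1, 0, 2, 0, -1, 0], [0, -2, 0, 0, 2, 0, 0], [0, 0, -1, -1, 0, 2, 0], [-1, 0, -1, 0, 0, 0, 2]].
The roots have two lengths (squared-length ratio 2:1); the short ones are alpha_{1,2,3,4,6,7}. The associated Dynkin diagram is a chain of 7 nodes with a double edge at one end; the terminal node there is the unique long simple root (C_7), so the type is C_7 (the algebra sp(14)).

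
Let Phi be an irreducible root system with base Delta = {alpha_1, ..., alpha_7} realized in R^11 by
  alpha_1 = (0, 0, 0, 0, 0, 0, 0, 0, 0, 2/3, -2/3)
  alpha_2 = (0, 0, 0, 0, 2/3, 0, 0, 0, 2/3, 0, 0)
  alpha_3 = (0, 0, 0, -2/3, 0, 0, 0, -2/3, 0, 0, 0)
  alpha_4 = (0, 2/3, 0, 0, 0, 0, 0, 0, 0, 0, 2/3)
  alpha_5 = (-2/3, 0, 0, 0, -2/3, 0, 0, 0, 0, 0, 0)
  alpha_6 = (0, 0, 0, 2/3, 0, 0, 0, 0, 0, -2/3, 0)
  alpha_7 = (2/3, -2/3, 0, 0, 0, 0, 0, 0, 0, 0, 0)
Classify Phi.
Compute the Cartan integers a_ij = 2(alpha_i, alpha_j)/(alpha_j, alpha_j); the resulting 7x7 Cartan matrix is
[[2, 0, 0, -1, 0, -1, 0], [0, 2, 0, 0, -1, 0, 0], [0, 0, 2, 0, 0, -1, 0], [-1, 0, 0, 2, 0, 0, -1], [0, -1, 0, 0, 2, 0, -1], [-1, 0, -1, 0, 0, 2, 0], [0, 0, 0, -1, -1, 0, 2]].
All simple roots have the same length, so the diagram is simply laced. The associated Dynkin diagram is a chain of 7 nodes with single edges (A_7), so the type is A_7 (the algebra sl(8)).

A_7 (sl(8))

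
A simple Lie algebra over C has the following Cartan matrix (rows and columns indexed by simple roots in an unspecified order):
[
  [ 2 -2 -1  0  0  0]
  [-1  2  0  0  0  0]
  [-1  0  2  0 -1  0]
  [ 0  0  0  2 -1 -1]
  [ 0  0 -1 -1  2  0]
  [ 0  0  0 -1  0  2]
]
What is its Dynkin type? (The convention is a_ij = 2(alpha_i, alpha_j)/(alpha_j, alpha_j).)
The matrix has rank 6 with 2's on the diagonal. Reading the off-diagonal entries as Dynkin edges (a single edge where a_ij = a_ji = -1; a double or triple edge where a_ij * a_ji = 2 or 3), the diagram is a chain of 6 nodes with a double edge at one end; the terminal node there is the unique short simple root (B_6). One simple-root ordering that puts it in standard form is (alpha_6, alpha_4, alpha_5, alpha_3, alpha_1, alpha_2). So the algebra is type B_6, i.e. so(13).

B6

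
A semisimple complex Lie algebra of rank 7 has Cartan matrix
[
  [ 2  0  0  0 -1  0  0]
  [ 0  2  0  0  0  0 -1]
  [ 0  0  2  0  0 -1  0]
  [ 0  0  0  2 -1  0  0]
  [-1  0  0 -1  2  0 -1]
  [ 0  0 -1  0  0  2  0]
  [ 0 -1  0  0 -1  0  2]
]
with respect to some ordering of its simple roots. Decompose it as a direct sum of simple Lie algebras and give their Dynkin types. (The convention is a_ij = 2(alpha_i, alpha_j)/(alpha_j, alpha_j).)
The diagram associated to this matrix has two connected components: the simple roots {alpha_3, alpha_6} form a chain of 2 nodes with single edges (A_2), and {alpha_1, alpha_2, alpha_4, alpha_5, alpha_7} form a chain of 3 nodes with a fork of two nodes at one end (D_5). A semisimple Lie algebra decomposes uniquely as the direct sum of simple ideals, one per connected component of its Dynkin diagram, so g ≅ A_2 ⊕ D_5 (dimension 8 + 45 = 53).

A2 + D5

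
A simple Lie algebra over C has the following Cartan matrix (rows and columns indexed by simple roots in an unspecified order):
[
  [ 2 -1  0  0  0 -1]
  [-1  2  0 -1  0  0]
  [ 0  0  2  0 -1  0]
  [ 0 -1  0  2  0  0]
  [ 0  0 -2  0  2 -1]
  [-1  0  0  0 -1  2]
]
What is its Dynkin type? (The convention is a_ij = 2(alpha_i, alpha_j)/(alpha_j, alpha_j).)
The matrix has rank 6 with 2's on the diagonal. Reading the off-diagonal entries as Dynkin edges (a single edge where a_ij = a_ji = -1; a double or triple edge where a_ij * a_ji = 2 or 3), the diagram is a chain of 6 nodes with a double edge at one end; the terminal node there is the unique short simple root (B_6). One simple-root ordering that puts it in standard form is (alpha_4, alpha_2, alpha_1, alpha_6, alpha_5, alpha_3). So the algebra is type B_6, i.e. so(13).

B_6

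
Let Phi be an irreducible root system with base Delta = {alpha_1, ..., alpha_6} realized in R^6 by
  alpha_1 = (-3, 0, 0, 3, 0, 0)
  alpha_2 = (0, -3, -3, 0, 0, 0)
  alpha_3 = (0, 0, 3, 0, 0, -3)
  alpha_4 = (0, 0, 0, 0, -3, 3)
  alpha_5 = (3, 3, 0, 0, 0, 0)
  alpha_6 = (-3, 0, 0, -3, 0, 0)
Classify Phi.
D6

Compute the Cartan integers a_ij = 2(alpha_i, alpha_j)/(alpha_j, alpha_j); the resulting 6x6 Cartan matrix is
[[2, 0, 0, 0, -1, 0], [0, 2, -1, 0, -1, 0], [0, -1, 2, -1, 0, 0], [0, 0, -1, 2, 0, 0], [-1, -1, 0, 0, 2, -1], [0, 0, 0, 0, -1, 2]].
All simple roots have the same length, so the diagram is simply laced. The associated Dynkin diagram is a chain of 4 nodes with a fork of two nodes at one end (D_6), so the type is D_6 (the algebra so(12)).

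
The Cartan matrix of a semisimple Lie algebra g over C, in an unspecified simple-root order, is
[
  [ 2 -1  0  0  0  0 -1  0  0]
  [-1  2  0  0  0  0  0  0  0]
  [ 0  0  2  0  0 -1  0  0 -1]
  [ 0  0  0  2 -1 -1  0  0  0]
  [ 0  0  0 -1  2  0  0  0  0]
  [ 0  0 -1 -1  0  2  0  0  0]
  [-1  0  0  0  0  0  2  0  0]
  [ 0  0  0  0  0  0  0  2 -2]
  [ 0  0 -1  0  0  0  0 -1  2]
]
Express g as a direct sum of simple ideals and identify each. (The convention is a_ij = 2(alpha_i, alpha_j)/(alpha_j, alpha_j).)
The diagram associated to this matrix has two connected components: the simple roots {alpha_1, alpha_2, alpha_7} form a chain of 3 nodes with single edges (A_3), and {alpha_3, alpha_4, alpha_5, alpha_6, alpha_8, alpha_9} form a chain of 6 nodes with a double edge at one end; the terminal node there is the unique long simple root (C_6). A semisimple Lie algebra decomposes uniquely as the direct sum of simple ideals, one per connected component of its Dynkin diagram, so g ≅ A_3 ⊕ C_6 (dimension 15 + 78 = 93).

A_3 ⊕ C_6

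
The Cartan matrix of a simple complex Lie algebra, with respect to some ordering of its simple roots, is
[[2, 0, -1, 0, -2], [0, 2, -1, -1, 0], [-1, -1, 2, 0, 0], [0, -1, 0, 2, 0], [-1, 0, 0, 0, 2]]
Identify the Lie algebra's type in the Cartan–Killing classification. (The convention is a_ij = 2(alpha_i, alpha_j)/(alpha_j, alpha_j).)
B5

The matrix has rank 5 with 2's on the diagonal. Reading the off-diagonal entries as Dynkin edges (a single edge where a_ij = a_ji = -1; a double or triple edge where a_ij * a_ji = 2 or 3), the diagram is a chain of 5 nodes with a double edge at one end; the terminal node there is the unique short simple root (B_5). One simple-root ordering that puts it in standard form is (alpha_4, alpha_2, alpha_3, alpha_1, alpha_5). So the algebra is type B_5, i.e. so(11).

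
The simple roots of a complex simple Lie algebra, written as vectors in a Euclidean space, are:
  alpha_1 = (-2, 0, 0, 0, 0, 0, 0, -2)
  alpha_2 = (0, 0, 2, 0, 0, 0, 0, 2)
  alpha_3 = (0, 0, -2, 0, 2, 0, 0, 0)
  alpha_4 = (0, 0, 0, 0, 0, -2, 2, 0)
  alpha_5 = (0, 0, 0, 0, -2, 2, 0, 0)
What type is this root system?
Compute the Cartan integers a_ij = 2(alpha_i, alpha_j)/(alpha_j, alpha_j); the resulting 5x5 Cartan matrix is
[[2, -1, 0, 0, 0], [-1, 2, -1, 0, 0], [0, -1, 2, 0, -1], [0, 0, 0, 2, -1], [0, 0, -1, -1, 2]].
All simple roots have the same length, so the diagram is simply laced. The associated Dynkin diagram is a chain of 5 nodes with single edges (A_5), so the type is A_5 (the algebra sl(6)).

type A_5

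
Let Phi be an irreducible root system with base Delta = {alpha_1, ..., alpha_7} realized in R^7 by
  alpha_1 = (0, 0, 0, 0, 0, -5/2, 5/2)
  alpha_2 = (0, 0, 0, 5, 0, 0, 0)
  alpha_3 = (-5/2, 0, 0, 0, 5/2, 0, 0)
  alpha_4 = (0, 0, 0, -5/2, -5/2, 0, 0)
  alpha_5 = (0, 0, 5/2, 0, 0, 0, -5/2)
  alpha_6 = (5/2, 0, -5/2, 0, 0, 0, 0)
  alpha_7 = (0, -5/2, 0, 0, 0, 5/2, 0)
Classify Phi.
C_7 (sp(14))

Compute the Cartan integers a_ij = 2(alpha_i, alpha_j)/(alpha_j, alpha_j); the resulting 7x7 Cartan matrix is
[[2, 0, 0, 0, -1, 0, -1], [0, 2, 0, -2, 0, 0, 0], [0, 0, 2, -1, 0, -1, 0], [0, -1, -1, 2, 0, 0, 0], [-1, 0, 0, 0, 2, -1, 0], [0, 0, -1, 0, -1, 2, 0], [-1, 0, 0, 0, 0, 0, 2]].
The roots have two lengths (squared-length ratio 2:1); the short ones are alpha_{1,3,4,5,6,7}. The associated Dynkin diagram is a chain of 7 nodes with a double edge at one end; the terminal node there is the unique long simple root (C_7), so the type is C_7 (the algebra sp(14)).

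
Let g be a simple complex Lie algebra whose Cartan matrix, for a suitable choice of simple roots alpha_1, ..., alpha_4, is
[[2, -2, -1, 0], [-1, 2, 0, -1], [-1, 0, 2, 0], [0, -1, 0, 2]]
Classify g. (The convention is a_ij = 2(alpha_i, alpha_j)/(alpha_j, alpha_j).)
type F_4

The matrix has rank 4 with 2's on the diagonal. Reading the off-diagonal entries as Dynkin edges (a single edge where a_ij = a_ji = -1; a double or triple edge where a_ij * a_ji = 2 or 3), the diagram is a chain of 4 nodes with a double edge between the middle two (F_4). One simple-root ordering that puts it in standard form is (alpha_3, alpha_1, alpha_2, alpha_4). So the algebra is type F_4.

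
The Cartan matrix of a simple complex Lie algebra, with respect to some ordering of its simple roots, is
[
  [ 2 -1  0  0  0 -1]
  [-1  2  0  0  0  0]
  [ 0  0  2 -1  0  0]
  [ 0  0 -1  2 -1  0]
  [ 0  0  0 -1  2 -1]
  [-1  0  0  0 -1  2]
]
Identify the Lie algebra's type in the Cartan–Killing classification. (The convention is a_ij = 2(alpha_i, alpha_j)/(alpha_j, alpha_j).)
The matrix has rank 6 with 2's on the diagonal. Reading the off-diagonal entries as Dynkin edges (a single edge where a_ij = a_ji = -1; a double or triple edge where a_ij * a_ji = 2 or 3), the diagram is a chain of 6 nodes with single edges (A_6). One simple-root ordering that puts it in standard form is (alpha_2, alpha_1, alpha_6, alpha_5, alpha_4, alpha_3). So the algebra is type A_6, i.e. sl(7).

A_6 (sl(7))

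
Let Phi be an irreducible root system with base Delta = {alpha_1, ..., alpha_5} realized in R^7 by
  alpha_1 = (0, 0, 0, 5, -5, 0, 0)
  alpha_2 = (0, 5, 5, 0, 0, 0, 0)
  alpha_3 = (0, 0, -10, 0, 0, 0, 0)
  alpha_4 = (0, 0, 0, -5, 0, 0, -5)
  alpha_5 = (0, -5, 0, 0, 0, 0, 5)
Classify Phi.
type C_5

Compute the Cartan integers a_ij = 2(alpha_i, alpha_j)/(alpha_j, alpha_j); the resulting 5x5 Cartan matrix is
[[2, 0, 0, -1, 0], [0, 2, -1, 0, -1], [0, -2, 2, 0, 0], [-1, 0, 0, 2, -1], [0, -1, 0, -1, 2]].
The roots have two lengths (squared-length ratio 2:1); the short ones are alpha_{1,2,4,5}. The associated Dynkin diagram is a chain of 5 nodes with a double edge at one end; the terminal node there is the unique long simple root (C_5), so the type is C_5 (the algebra sp(10)).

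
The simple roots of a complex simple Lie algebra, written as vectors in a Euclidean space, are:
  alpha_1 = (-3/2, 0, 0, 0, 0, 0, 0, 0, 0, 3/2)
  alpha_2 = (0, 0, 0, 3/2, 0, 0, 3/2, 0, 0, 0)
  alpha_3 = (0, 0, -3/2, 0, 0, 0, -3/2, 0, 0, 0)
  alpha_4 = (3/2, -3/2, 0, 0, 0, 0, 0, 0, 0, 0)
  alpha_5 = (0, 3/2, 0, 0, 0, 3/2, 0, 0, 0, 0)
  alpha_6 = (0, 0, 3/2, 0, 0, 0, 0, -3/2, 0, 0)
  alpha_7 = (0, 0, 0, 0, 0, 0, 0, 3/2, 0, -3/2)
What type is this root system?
A_7

Compute the Cartan integers a_ij = 2(alpha_i, alpha_j)/(alpha_j, alpha_j); the resulting 7x7 Cartan matrix is
[[2, 0, 0, -1, 0, 0, -1], [0, 2, -1, 0, 0, 0, 0], [0, -1, 2, 0, 0, -1, 0], [-1, 0, 0, 2, -1, 0, 0], [0, 0, 0, -1, 2, 0, 0], [0, 0, -1, 0, 0, 2, -1], [-1, 0, 0, 0, 0, -1, 2]].
All simple roots have the same length, so the diagram is simply laced. The associated Dynkin diagram is a chain of 7 nodes with single edges (A_7), so the type is A_7 (the algebra sl(8)).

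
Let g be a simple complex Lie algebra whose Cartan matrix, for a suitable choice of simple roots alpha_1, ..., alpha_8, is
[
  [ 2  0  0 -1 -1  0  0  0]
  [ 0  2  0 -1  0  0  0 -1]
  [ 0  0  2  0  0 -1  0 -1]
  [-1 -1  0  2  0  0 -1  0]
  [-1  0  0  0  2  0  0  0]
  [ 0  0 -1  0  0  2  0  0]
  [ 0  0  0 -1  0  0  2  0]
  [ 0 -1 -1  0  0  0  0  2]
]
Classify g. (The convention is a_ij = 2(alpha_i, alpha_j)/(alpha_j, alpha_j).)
The matrix has rank 8 with 2's on the diagonal. Reading the off-diagonal entries as Dynkin edges (a single edge where a_ij = a_ji = -1; a double or triple edge where a_ij * a_ji = 2 or 3), the diagram is a chain of 7 nodes with one extra node attached to the third node from one end (E_8). One simple-root ordering that puts it in standard form is (alpha_5, alpha_7, alpha_1, alpha_4, alpha_2, alpha_8, alpha_3, alpha_6). So the algebra is type E_8.

E_8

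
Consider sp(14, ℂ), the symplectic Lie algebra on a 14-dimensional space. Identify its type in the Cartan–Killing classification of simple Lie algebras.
C_7

This is sp(14), which has dimension 14(14+1)/2 = 105 and rank 14/2 = 7. In the classification of classical Lie algebras, the symplectic algebra sp(2n) has type C_n; here n = 7, so the Dynkin diagram is a chain of 7 nodes with a double edge at one end; the terminal node there is the unique long simple root (C_7). Hence the type is C_7.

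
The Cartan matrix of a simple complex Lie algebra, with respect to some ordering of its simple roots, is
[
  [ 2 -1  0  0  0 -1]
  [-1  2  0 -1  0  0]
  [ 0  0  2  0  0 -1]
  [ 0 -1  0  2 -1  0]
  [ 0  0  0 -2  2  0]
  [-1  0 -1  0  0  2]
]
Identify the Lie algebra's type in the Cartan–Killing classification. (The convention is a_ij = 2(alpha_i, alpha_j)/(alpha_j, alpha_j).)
The matrix has rank 6 with 2's on the diagonal. Reading the off-diagonal entries as Dynkin edges (a single edge where a_ij = a_ji = -1; a double or triple edge where a_ij * a_ji = 2 or 3), the diagram is a chain of 6 nodes with a double edge at one end; the terminal node there is the unique long simple root (C_6). One simple-root ordering that puts it in standard form is (alpha_3, alpha_6, alpha_1, alpha_2, alpha_4, alpha_5). So the algebra is type C_6, i.e. sp(12).

C_6 (sp(12))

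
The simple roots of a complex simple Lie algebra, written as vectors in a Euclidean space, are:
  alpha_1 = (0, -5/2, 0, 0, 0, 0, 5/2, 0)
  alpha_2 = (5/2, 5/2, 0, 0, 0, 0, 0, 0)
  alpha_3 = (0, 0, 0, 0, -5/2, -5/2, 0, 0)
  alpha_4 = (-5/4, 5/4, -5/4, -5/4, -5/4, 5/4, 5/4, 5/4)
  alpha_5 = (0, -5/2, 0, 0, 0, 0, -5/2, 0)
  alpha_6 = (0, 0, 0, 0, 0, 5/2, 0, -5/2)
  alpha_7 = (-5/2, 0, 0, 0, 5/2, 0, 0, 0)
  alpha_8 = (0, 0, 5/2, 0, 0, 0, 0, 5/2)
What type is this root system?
E8

Compute the Cartan integers a_ij = 2(alpha_i, alpha_j)/(alpha_j, alpha_j); the resulting 8x8 Cartan matrix is
[[2, -1, 0, 0, 0, 0, 0, 0], [-1, 2, 0, 0, -1, 0, -1, 0], [0, 0, 2, 0, 0, -1, -1, 0], [0, 0, 0, 2, -1, 0, 0, 0], [0, -1, 0, -1, 2, 0, 0, 0], [0, 0, -1, 0, 0, 2, 0, -1], [0, -1, -1, 0, 0, 0, 2, 0], [0, 0, 0, 0, 0, -1, 0, 2]].
All simple roots have the same length, so the diagram is simply laced. The associated Dynkin diagram is a chain of 7 nodes with one extra node attached to the third node from one end (E_8), so the type is E_8.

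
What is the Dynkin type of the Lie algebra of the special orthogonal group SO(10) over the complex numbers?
This is so(10) with 10 even, which has dimension 10(10-1)/2 = 45 and rank 10/2 = 5. In the classification of classical Lie algebras, the orthogonal algebra so(2n) in an even number of variables has type D_n; here n = 5, so the Dynkin diagram is a chain of 3 nodes with a fork of two nodes at one end (D_5). Hence the type is D_5.

D_5 (so(10))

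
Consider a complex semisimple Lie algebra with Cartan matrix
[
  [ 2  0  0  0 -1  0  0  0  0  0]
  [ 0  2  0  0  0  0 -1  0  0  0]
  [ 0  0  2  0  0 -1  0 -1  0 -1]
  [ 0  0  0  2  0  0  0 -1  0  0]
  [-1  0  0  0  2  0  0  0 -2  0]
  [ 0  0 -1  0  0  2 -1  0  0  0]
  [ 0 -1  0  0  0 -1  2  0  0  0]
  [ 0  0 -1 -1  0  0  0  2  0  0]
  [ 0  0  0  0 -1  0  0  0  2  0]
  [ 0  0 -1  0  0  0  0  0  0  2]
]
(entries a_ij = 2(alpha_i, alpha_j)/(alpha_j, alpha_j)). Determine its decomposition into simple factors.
The diagram associated to this matrix has two connected components: the simple roots {alpha_1, alpha_5, alpha_9} form a chain of 3 nodes with a double edge at one end; the terminal node there is the unique short simple root (B_3), and {alpha_2, alpha_3, alpha_4, alpha_6, alpha_7, alpha_8, alpha_10} form a chain of 6 nodes with one extra node attached to the third node from one end (E_7). A semisimple Lie algebra decomposes uniquely as the direct sum of simple ideals, one per connected component of its Dynkin diagram, so g ≅ B_3 ⊕ E_7 (dimension 21 + 133 = 154).

B_3 + E_7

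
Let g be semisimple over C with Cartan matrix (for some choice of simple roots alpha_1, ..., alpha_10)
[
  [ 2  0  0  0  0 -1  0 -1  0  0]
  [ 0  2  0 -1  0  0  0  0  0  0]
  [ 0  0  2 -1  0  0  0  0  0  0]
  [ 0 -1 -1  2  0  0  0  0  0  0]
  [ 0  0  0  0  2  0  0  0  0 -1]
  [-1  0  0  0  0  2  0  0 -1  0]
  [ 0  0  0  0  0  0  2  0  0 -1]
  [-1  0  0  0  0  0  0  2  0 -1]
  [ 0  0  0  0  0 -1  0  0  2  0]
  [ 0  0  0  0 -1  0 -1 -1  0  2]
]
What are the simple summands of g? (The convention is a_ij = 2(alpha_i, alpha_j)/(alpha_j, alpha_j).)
type A_3 ⊕ type D_7

The diagram associated to this matrix has two connected components: the simple roots {alpha_2, alpha_3, alpha_4} form a chain of 3 nodes with single edges (A_3), and {alpha_1, alpha_5, alpha_6, alpha_7, alpha_8, alpha_9, alpha_10} form a chain of 5 nodes with a fork of two nodes at one end (D_7). A semisimple Lie algebra decomposes uniquely as the direct sum of simple ideals, one per connected component of its Dynkin diagram, so g ≅ A_3 ⊕ D_7 (dimension 15 + 91 = 106).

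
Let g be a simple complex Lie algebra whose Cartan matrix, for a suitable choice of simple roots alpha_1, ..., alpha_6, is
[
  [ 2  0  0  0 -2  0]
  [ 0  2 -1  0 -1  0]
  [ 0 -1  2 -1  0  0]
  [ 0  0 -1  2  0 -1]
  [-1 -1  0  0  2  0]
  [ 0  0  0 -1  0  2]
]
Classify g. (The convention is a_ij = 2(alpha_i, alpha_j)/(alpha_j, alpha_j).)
The matrix has rank 6 with 2's on the diagonal. Reading the off-diagonal entries as Dynkin edges (a single edge where a_ij = a_ji = -1; a double or triple edge where a_ij * a_ji = 2 or 3), the diagram is a chain of 6 nodes with a double edge at one end; the terminal node there is the unique long simple root (C_6). One simple-root ordering that puts it in standard form is (alpha_6, alpha_4, alpha_3, alpha_2, alpha_5, alpha_1). So the algebra is type C_6, i.e. sp(12).

C_6 (sp(12))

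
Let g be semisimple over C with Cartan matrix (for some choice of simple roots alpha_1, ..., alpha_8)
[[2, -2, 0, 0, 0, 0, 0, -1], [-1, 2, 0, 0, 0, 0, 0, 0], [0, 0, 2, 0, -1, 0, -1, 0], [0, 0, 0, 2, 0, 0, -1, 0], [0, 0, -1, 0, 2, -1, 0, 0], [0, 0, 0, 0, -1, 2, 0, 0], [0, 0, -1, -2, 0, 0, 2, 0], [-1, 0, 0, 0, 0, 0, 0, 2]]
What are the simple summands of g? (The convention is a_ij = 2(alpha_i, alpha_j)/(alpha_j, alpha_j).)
The diagram associated to this matrix has two connected components: the simple roots {alpha_1, alpha_2, alpha_8} form a chain of 3 nodes with a double edge at one end; the terminal node there is the unique short simple root (B_3), and {alpha_3, alpha_4, alpha_5, alpha_6, alpha_7} form a chain of 5 nodes with a double edge at one end; the terminal node there is the unique short simple root (B_5). A semisimple Lie algebra decomposes uniquely as the direct sum of simple ideals, one per connected component of its Dynkin diagram, so g ≅ B_3 ⊕ B_5 (dimension 21 + 55 = 76).

type B_3 ⊕ type B_5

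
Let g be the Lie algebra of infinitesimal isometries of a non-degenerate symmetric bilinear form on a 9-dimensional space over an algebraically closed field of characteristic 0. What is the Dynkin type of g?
This is so(9) with 9 odd, which has dimension 9(9-1)/2 = 36 and rank (9-1)/2 = 4. In the classification of classical Lie algebras, the orthogonal algebra so(2n+1) in an odd number of variables has type B_n; here n = 4, so the Dynkin diagram is a chain of 4 nodes with a double edge at one end; the terminal node there is the unique short simple root (B_4). Hence the type is B_4.

B_4 (so(9))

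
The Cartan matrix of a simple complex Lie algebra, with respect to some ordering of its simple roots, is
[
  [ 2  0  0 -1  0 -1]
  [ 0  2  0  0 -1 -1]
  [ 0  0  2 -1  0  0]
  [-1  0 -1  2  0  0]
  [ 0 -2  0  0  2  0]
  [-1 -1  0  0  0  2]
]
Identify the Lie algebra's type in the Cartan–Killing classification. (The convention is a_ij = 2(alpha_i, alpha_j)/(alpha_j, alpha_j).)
C_6

The matrix has rank 6 with 2's on the diagonal. Reading the off-diagonal entries as Dynkin edges (a single edge where a_ij = a_ji = -1; a double or triple edge where a_ij * a_ji = 2 or 3), the diagram is a chain of 6 nodes with a double edge at one end; the terminal node there is the unique long simple root (C_6). One simple-root ordering that puts it in standard form is (alpha_3, alpha_4, alpha_1, alpha_6, alpha_2, alpha_5). So the algebra is type C_6, i.e. sp(12).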